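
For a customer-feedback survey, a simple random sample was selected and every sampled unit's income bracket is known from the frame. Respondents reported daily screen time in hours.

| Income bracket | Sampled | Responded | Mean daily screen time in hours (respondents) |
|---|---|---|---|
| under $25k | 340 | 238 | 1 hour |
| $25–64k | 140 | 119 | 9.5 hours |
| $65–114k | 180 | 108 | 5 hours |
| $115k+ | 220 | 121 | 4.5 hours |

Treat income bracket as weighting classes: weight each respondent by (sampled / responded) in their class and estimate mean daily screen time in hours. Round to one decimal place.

4.0

Response rates by class: under $25k 238/340 = 70%, $25–64k 119/140 = 85%, $65–114k 108/180 = 60%, $115k+ 121/220 = 55%.
With weight = n_sampled/n_responded per class, the weighted class total is n_sampled:
  under $25k: 340 × 1 = 340
  $25–64k: 140 × 9.5 = 1330
  $65–114k: 180 × 5 = 900
  $115k+: 220 × 4.5 = 990
Adjusted estimate = 3560 / 880 = 4.04545 → 4.0.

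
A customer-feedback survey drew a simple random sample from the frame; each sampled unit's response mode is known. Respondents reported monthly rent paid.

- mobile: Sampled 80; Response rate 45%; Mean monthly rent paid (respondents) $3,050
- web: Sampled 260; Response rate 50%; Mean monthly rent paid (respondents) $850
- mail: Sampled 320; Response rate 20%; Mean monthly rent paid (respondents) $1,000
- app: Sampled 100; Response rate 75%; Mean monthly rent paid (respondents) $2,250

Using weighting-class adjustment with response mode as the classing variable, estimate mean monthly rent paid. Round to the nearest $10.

$1,330

With weight = n_sampled/n_responded per class, the weighted class total is n_sampled:
  mobile: 80 × 3050 = 244,000
  web: 260 × 850 = 221,000
  mail: 320 × 1000 = 320,000
  app: 100 × 2250 = 225,000
Adjusted estimate = 1,010,000 / 760 = 1328.95 → $1,330.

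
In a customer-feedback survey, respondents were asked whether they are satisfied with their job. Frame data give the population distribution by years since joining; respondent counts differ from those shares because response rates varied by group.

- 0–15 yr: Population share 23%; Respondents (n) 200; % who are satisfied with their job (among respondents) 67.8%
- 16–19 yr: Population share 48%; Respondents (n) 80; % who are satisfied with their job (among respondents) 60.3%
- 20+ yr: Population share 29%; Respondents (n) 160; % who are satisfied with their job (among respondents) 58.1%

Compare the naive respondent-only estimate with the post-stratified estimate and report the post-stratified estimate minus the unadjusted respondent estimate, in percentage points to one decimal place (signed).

-1.5 percentage points

Unadjusted (pooled respondent) estimate weights by respondent counts:
  (200/440)×67.8 + (80/440)×60.3 + (160/440)×58.1 = 62.9091%
Reweighting by population years since joining shares:
  0.23×67.8 + 0.48×60.3 + 0.29×58.1 = 61.387%
Difference = 61.387 − 62.9091 = -1.5221 pp.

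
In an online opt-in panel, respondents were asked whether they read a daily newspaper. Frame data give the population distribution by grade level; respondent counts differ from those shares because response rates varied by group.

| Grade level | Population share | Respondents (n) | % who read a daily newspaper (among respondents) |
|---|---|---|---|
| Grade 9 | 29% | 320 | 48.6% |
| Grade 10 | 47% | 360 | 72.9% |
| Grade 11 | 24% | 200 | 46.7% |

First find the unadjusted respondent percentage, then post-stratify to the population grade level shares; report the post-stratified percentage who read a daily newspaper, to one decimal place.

Unadjusted (pooled respondent) estimate weights by respondent counts:
  (320/880)×48.6 + (360/880)×72.9 + (200/880)×46.7 = 58.1091%
Post-stratified estimate weights by population shares:
  0.29×48.6 + 0.47×72.9 + 0.24×46.7 = 59.565%

59.6%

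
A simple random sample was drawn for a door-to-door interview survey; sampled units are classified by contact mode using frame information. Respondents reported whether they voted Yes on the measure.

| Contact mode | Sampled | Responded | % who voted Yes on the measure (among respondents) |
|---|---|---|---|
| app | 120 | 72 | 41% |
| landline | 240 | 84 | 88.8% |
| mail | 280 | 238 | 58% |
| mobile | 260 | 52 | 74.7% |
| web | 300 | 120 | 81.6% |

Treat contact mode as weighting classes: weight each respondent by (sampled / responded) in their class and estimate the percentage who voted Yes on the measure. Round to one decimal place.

72.0%

Response rates by class: app 72/120 = 60%, landline 84/240 = 35%, mail 238/280 = 85%, mobile 52/260 = 20%, web 120/300 = 40%.
Inverse-response-rate weighting restores each class to its sampled count, so class totals weight by n_sampled:
  app: 120 × 41 = 4920
  landline: 240 × 88.8 = 21,312
  mail: 280 × 58 = 16,240
  mobile: 260 × 74.7 = 19,422
  web: 300 × 81.6 = 24,480
Adjusted estimate = 86,374 / 1,200 = 71.9783 → 72.0%.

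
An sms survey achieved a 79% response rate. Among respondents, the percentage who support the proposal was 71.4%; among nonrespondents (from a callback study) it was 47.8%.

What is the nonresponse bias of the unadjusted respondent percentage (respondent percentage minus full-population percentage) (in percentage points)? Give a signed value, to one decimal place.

Nonresponse fraction = 1 − 0.79 = 0.21.
Bias = (nonresponse fraction) × (respondent percentage − nonrespondent percentage)
     = 0.21 × (71.4 − 47.8) = 0.21 × 23.6 = 4.956.

+5.0 percentage points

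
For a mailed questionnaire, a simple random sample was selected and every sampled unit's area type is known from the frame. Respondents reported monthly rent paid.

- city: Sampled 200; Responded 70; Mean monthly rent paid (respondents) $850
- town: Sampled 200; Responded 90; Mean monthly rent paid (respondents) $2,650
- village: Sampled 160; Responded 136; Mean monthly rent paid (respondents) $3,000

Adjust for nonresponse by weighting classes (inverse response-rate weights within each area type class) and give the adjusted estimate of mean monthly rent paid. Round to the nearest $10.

$2,110

Class response rates: city 70/200 = 35%, town 90/200 = 45%, village 136/160 = 85%.
Weighting each respondent by the inverse class response rate inflates each class back to its sampled size, so the class weight is n_sampled:
  city: 200 × 850 = 170,000
  town: 200 × 2650 = 530,000
  village: 160 × 3000 = 480,000
Adjusted estimate = 1,180,000 / 560 = 2107.14 → $2,110.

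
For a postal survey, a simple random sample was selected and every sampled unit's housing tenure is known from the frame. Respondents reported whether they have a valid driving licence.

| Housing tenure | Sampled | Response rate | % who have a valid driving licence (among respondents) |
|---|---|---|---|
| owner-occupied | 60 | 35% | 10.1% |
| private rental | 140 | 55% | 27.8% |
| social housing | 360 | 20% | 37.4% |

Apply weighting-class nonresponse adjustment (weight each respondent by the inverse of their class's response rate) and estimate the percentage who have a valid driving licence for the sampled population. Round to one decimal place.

With weight = n_sampled/n_responded per class, the weighted class total is n_sampled:
  owner-occupied: 60 × 10.1 = 606
  private rental: 140 × 27.8 = 3892
  social housing: 360 × 37.4 = 13,464
Adjusted estimate = 17,962 / 560 = 32.075 → 32.1%.

32.1%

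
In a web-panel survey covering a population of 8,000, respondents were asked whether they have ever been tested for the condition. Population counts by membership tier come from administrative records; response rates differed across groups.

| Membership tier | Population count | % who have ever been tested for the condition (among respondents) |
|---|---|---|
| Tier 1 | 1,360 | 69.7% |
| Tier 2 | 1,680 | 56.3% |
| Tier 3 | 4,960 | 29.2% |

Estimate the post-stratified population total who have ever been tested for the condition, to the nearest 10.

3,340

Each cell contributes its population count × the respondent rate:
  Tier 1: 1,360 × 69.7% = 947.92
  Tier 2: 1,680 × 56.3% = 945.84
  Tier 3: 4,960 × 29.2% = 1448.32
Estimated total = 3342.08 → 3,340.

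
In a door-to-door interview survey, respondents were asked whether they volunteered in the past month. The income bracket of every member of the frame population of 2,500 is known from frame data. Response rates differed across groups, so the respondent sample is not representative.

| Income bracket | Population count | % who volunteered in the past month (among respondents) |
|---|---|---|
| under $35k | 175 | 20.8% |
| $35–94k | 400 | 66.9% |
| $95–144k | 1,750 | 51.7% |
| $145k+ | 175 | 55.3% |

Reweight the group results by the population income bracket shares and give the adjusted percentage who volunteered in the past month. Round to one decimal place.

52.2%

Post-stratification weights by population share, not respondent share:
  under $35k: (175/2,500) × 20.8 = 1.456
  $35–94k: (400/2,500) × 66.9 = 10.704
  $95–144k: (1,750/2,500) × 51.7 = 36.19
  $145k+: (175/2,500) × 55.3 = 3.871
Post-stratified estimate = 52.221 → 52.2%.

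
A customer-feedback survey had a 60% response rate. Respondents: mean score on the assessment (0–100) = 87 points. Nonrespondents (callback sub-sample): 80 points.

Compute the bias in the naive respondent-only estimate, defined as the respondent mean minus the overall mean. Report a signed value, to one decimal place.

+2.8

Nonresponse fraction = 1 − 0.6 = 0.4.
Bias = (nonresponse fraction) × (respondent mean − nonrespondent mean)
     = 0.4 × (87 − 80) = 0.4 × 7 = 2.8.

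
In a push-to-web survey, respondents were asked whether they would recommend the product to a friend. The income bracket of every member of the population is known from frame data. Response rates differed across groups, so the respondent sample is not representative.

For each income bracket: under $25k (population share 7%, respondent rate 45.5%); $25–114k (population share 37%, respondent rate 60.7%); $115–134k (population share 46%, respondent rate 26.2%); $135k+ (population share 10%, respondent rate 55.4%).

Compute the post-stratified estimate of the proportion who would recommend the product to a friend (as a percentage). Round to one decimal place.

43.2%

Weight each group's respondent value by its population share:
  under $25k: 0.07 × 45.5 = 3.185
  $25–114k: 0.37 × 60.7 = 22.459
  $115–134k: 0.46 × 26.2 = 12.052
  $135k+: 0.1 × 55.4 = 5.54
Post-stratified estimate = 43.236 → 43.2%.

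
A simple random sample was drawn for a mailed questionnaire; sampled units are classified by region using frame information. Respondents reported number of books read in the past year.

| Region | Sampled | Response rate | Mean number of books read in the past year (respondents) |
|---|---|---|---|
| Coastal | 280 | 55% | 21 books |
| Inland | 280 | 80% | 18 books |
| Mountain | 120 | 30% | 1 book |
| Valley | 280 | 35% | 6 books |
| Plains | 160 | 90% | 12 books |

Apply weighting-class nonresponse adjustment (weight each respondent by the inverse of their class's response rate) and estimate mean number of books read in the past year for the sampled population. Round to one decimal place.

Weighting each respondent by the inverse class response rate inflates each class back to its sampled size, so the class weight is n_sampled:
  Coastal: 280 × 21 = 5880
  Inland: 280 × 18 = 5040
  Mountain: 120 × 1 = 120
  Valley: 280 × 6 = 1680
  Plains: 160 × 12 = 1920
Adjusted estimate = 14,640 / 1,120 = 13.0714 → 13.1.

13.1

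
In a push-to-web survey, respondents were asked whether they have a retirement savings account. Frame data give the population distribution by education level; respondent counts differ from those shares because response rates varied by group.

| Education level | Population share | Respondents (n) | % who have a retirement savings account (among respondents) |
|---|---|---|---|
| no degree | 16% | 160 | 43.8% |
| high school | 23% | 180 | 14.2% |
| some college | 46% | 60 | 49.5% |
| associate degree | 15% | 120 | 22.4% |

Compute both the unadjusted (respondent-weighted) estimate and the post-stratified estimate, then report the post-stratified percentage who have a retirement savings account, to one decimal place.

36.4%

Unadjusted (pooled respondent) estimate weights by respondent counts:
  (160/520)×43.8 + (180/520)×14.2 + (60/520)×49.5 + (120/520)×22.4 = 29.2731%
Post-stratified estimate weights by population shares:
  0.16×43.8 + 0.23×14.2 + 0.46×49.5 + 0.15×22.4 = 36.404%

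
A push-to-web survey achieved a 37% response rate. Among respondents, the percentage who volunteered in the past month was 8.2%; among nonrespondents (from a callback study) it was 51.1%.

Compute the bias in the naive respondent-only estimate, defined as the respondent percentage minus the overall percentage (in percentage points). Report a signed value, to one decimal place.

Nonresponse fraction = 1 − 0.37 = 0.63.
Bias = (nonresponse fraction) × (respondent percentage − nonrespondent percentage)
     = 0.63 × (8.2 − 51.1) = 0.63 × -42.9 = -27.027.

-27.0 percentage points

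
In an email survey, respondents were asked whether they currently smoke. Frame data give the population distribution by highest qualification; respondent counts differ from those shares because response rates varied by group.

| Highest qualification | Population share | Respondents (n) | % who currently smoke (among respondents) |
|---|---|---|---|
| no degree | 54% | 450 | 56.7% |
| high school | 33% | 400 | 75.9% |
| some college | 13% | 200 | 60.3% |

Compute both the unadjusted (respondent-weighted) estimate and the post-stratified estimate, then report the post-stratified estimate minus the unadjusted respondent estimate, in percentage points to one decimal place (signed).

-1.2 percentage points

Without adjustment, the pooled respondent share is:
  (450/1050)×56.7 + (400/1050)×75.9 + (200/1050)×60.3 = 64.7%
Post-stratified estimate weights by population shares:
  0.54×56.7 + 0.33×75.9 + 0.13×60.3 = 63.504%
Difference = 63.504 − 64.7 = -1.196 pp.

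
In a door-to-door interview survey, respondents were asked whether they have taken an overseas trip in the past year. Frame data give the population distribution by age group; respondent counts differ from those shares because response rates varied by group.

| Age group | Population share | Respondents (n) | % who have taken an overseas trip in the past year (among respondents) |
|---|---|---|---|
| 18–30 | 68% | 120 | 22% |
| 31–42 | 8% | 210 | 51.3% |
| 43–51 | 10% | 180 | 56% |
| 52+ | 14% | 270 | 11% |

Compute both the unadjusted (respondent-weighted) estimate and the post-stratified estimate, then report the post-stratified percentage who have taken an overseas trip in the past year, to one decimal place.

26.2%

Without adjustment, the pooled respondent share is:
  (120/780)×22 + (210/780)×51.3 + (180/780)×56 + (270/780)×11 = 33.9269%
Reweighting by population age group shares:
  0.68×22 + 0.08×51.3 + 0.1×56 + 0.14×11 = 26.204%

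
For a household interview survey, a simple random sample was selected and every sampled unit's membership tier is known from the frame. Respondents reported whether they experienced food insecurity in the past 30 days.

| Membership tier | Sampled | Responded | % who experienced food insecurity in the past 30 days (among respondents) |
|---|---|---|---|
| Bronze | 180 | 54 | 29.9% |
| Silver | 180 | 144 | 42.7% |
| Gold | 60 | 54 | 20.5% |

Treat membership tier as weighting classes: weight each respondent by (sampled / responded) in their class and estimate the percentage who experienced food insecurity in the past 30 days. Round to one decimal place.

34.0%

Class response rates: Bronze 54/180 = 30%, Silver 144/180 = 80%, Gold 54/60 = 90%.
Weighting each respondent by the inverse class response rate inflates each class back to its sampled size, so the class weight is n_sampled:
  Bronze: 180 × 29.9 = 5382
  Silver: 180 × 42.7 = 7686
  Gold: 60 × 20.5 = 1230
Adjusted estimate = 14,298 / 420 = 34.0429 → 34.0%.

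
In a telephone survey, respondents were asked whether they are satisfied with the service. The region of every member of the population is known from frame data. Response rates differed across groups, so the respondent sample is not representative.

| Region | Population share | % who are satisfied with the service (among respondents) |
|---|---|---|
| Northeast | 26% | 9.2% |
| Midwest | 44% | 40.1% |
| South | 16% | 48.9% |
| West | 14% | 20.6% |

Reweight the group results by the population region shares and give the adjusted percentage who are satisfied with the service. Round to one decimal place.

Each cell contributes population-share × respondent value:
  Northeast: 0.26 × 9.2 = 2.392
  Midwest: 0.44 × 40.1 = 17.644
  South: 0.16 × 48.9 = 7.824
  West: 0.14 × 20.6 = 2.884
Post-stratified estimate = 30.744 → 30.7%.

30.7%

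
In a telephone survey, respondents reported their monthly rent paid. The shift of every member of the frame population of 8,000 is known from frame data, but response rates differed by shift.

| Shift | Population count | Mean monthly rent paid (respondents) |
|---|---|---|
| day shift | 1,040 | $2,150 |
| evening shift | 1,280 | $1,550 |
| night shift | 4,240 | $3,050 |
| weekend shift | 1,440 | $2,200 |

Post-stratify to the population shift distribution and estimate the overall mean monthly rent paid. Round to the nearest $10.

$2,540

Each cell contributes population-share × respondent value:
  day shift: (1,040/8,000) × 2150 = 279.5
  evening shift: (1,280/8,000) × 1550 = 248
  night shift: (4,240/8,000) × 3050 = 1616.5
  weekend shift: (1,440/8,000) × 2200 = 396
Post-stratified estimate = 2540 → $2,540.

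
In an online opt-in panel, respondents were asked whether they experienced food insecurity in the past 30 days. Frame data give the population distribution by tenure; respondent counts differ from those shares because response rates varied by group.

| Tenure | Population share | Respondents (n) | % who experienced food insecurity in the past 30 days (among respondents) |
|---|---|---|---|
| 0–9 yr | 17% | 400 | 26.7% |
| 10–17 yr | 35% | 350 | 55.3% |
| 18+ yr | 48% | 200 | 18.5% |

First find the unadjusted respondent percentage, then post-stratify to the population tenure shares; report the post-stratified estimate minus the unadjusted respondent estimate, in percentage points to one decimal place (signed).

-2.7 percentage points

Naive respondent-only estimate (weights = respondent counts):
  (400/950)×26.7 + (350/950)×55.3 + (200/950)×18.5 = 35.5105%
Post-stratified estimate weights by population shares:
  0.17×26.7 + 0.35×55.3 + 0.48×18.5 = 32.774%
Difference = 32.774 − 35.5105 = -2.7365 pp.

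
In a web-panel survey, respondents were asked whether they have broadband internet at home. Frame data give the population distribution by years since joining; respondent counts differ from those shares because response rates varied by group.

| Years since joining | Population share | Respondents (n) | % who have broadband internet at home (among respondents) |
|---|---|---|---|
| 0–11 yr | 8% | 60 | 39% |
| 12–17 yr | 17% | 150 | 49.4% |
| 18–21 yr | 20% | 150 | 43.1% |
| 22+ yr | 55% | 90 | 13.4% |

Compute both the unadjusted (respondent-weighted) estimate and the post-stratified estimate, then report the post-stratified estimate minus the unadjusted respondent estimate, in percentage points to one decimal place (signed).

-11.2 percentage points

Naive respondent-only estimate (weights = respondent counts):
  (60/450)×39 + (150/450)×49.4 + (150/450)×43.1 + (90/450)×13.4 = 38.7133%
Post-stratified estimate weights by population shares:
  0.08×39 + 0.17×49.4 + 0.2×43.1 + 0.55×13.4 = 27.508%
Difference = 27.508 − 38.7133 = -11.2053 pp.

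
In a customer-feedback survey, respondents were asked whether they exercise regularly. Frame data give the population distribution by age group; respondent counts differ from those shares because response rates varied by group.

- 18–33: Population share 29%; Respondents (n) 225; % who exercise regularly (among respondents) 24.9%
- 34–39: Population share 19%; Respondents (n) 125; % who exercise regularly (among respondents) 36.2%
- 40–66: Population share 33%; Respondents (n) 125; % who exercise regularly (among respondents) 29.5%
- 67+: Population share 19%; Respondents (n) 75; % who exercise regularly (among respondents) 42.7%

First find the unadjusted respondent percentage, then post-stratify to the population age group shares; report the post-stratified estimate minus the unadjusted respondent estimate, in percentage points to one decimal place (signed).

+1.0 percentage points

Unadjusted (pooled respondent) estimate weights by respondent counts:
  (225/550)×24.9 + (125/550)×36.2 + (125/550)×29.5 + (75/550)×42.7 = 30.9409%
Reweighting by population age group shares:
  0.29×24.9 + 0.19×36.2 + 0.33×29.5 + 0.19×42.7 = 31.947%
Difference = 31.947 − 30.9409 = 1.0061 pp.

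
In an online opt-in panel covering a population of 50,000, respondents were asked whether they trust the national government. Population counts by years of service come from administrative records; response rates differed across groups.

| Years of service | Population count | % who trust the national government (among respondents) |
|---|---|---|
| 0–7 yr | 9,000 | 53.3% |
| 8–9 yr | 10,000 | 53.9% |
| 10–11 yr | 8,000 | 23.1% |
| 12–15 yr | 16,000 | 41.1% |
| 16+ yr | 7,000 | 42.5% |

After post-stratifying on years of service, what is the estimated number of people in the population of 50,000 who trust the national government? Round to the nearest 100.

Apply each group's respondent rate to its population count:
  0–7 yr: 9,000 × 53.3% = 4797
  8–9 yr: 10,000 × 53.9% = 5390
  10–11 yr: 8,000 × 23.1% = 1848
  12–15 yr: 16,000 × 41.1% = 6576
  16+ yr: 7,000 × 42.5% = 2975
Estimated total = 21,586 → 21,600.

21,600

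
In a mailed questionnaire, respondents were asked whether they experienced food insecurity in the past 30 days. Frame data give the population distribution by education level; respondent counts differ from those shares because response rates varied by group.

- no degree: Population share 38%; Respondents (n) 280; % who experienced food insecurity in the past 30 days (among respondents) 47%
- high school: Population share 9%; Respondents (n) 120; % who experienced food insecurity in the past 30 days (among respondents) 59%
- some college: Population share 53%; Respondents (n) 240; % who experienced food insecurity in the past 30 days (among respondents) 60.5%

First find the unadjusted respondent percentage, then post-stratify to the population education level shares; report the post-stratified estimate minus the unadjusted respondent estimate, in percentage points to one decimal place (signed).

Unadjusted (pooled respondent) estimate weights by respondent counts:
  (280/640)×47 + (120/640)×59 + (240/640)×60.5 = 54.3125%
Post-stratifying to population shares instead:
  0.38×47 + 0.09×59 + 0.53×60.5 = 55.235%
Difference = 55.235 − 54.3125 = 0.9225 pp.

+0.9 percentage points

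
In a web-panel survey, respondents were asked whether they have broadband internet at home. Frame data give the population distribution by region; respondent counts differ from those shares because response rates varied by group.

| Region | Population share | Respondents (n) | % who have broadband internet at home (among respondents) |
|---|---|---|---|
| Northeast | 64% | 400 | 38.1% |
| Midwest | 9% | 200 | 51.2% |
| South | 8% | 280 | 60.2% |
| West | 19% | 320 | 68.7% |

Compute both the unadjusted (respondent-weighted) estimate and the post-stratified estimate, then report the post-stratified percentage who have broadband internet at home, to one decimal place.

46.9%

Unadjusted (pooled respondent) estimate weights by respondent counts:
  (400/1200)×38.1 + (200/1200)×51.2 + (280/1200)×60.2 + (320/1200)×68.7 = 53.6%
Post-stratifying to population shares instead:
  0.64×38.1 + 0.09×51.2 + 0.08×60.2 + 0.19×68.7 = 46.861%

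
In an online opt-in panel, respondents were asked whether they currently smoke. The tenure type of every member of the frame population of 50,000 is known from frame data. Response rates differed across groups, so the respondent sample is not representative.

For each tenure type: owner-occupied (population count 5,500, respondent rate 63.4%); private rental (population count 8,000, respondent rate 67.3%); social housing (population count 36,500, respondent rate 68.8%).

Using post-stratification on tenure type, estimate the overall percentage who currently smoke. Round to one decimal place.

68.0%

Each cell contributes population-share × respondent value:
  owner-occupied: (5,500/50,000) × 63.4 = 6.974
  private rental: (8,000/50,000) × 67.3 = 10.768
  social housing: (36,500/50,000) × 68.8 = 50.224
Post-stratified estimate = 67.966 → 68.0%.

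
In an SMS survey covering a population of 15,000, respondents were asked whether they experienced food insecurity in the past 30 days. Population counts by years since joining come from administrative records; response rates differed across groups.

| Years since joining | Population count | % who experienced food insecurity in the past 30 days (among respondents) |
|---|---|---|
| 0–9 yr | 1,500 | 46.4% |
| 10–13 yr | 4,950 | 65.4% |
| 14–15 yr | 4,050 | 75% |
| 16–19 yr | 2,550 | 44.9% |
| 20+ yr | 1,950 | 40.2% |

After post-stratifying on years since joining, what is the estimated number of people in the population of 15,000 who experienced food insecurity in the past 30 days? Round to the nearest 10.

Each cell contributes its population count × the respondent rate:
  0–9 yr: 1,500 × 46.4% = 696
  10–13 yr: 4,950 × 65.4% = 3237.3
  14–15 yr: 4,050 × 75% = 3037.5
  16–19 yr: 2,550 × 44.9% = 1144.95
  20+ yr: 1,950 × 40.2% = 783.9
Estimated total = 8899.65 → 8,900.

8,900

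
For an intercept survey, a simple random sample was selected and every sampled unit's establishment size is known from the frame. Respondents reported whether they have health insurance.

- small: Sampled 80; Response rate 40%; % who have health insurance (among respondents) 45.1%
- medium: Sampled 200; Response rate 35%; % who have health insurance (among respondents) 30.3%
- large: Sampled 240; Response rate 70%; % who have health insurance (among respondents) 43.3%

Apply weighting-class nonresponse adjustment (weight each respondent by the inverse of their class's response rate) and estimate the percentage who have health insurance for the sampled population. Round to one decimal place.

Inverse-response-rate weighting restores each class to its sampled count, so class totals weight by n_sampled:
  small: 80 × 45.1 = 3608
  medium: 200 × 30.3 = 6060
  large: 240 × 43.3 = 10,392
Adjusted estimate = 20,060 / 520 = 38.5769 → 38.6%.

38.6%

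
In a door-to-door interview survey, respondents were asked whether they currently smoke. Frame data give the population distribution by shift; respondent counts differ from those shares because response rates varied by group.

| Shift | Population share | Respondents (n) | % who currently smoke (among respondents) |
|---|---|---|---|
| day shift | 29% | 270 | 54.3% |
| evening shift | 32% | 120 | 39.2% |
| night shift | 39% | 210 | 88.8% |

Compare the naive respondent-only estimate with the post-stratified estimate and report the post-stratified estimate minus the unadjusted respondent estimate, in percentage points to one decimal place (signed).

Unadjusted (pooled respondent) estimate weights by respondent counts:
  (270/600)×54.3 + (120/600)×39.2 + (210/600)×88.8 = 63.355%
Reweighting by population shift shares:
  0.29×54.3 + 0.32×39.2 + 0.39×88.8 = 62.923%
Difference = 62.923 − 63.355 = -0.432 pp.

-0.4 percentage points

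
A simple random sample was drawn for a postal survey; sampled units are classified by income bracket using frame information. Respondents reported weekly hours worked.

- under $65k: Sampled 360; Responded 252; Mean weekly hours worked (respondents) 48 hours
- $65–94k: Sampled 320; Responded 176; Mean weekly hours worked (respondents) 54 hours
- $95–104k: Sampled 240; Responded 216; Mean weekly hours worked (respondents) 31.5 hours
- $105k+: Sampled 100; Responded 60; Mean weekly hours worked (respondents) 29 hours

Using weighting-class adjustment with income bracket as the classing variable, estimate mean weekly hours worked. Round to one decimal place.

Class response rates: under $65k 252/360 = 70%, $65–94k 176/320 = 55%, $95–104k 216/240 = 90%, $105k+ 60/100 = 60%.
Inverse-response-rate weighting restores each class to its sampled count, so class totals weight by n_sampled:
  under $65k: 360 × 48 = 17,280
  $65–94k: 320 × 54 = 17,280
  $95–104k: 240 × 31.5 = 7560
  $105k+: 100 × 29 = 2900
Adjusted estimate = 45,020 / 1,020 = 44.1373 → 44.1.

44.1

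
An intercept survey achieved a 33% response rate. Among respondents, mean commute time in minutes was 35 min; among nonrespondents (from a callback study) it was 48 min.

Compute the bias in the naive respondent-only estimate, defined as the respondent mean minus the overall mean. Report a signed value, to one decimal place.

-8.7

Nonresponse fraction = 1 − 0.33 = 0.67.
Bias = (nonresponse fraction) × (respondent mean − nonrespondent mean)
     = 0.67 × (35 − 48) = 0.67 × -13 = -8.71.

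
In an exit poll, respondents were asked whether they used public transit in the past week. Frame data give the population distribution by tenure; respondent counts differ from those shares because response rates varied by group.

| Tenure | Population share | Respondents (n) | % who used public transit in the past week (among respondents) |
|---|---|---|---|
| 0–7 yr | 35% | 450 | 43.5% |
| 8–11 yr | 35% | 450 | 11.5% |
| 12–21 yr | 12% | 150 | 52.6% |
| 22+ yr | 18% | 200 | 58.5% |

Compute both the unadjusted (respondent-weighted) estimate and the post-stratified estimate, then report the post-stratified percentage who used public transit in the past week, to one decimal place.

36.1%

Naive respondent-only estimate (weights = respondent counts):
  (450/1250)×43.5 + (450/1250)×11.5 + (150/1250)×52.6 + (200/1250)×58.5 = 35.472%
Post-stratified estimate weights by population shares:
  0.35×43.5 + 0.35×11.5 + 0.12×52.6 + 0.18×58.5 = 36.092%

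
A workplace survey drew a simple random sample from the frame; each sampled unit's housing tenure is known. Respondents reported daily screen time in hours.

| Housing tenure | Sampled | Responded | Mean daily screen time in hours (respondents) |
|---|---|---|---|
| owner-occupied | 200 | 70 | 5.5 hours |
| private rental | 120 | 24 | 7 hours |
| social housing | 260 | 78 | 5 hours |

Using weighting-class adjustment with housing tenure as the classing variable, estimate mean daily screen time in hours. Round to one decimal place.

5.6

Response rates by class: owner-occupied 70/200 = 35%, private rental 24/120 = 20%, social housing 78/260 = 30%.
Inverse-response-rate weighting restores each class to its sampled count, so class totals weight by n_sampled:
  owner-occupied: 200 × 5.5 = 1100
  private rental: 120 × 7 = 840
  social housing: 260 × 5 = 1300
Adjusted estimate = 3240 / 580 = 5.58621 → 5.6.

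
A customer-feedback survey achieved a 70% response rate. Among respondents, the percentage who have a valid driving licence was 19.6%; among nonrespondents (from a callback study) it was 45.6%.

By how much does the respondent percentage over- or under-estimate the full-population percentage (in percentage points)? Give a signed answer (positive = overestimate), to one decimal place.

-7.8 percentage points

Nonresponse fraction = 1 − 0.7 = 0.3.
Bias = (nonresponse fraction) × (respondent percentage − nonrespondent percentage)
     = 0.3 × (19.6 − 45.6) = 0.3 × -26 = -7.8.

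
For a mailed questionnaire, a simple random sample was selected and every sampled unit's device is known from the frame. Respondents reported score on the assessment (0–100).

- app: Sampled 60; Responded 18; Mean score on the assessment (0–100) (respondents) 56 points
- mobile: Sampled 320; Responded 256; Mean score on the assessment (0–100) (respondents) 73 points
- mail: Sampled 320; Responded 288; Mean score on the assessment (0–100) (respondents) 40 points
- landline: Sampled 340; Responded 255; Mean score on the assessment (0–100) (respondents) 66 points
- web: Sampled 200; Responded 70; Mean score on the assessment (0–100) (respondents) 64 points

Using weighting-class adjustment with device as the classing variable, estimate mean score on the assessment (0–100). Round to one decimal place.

Response rates by class: app 18/60 = 30%, mobile 256/320 = 80%, mail 288/320 = 90%, landline 255/340 = 75%, web 70/200 = 35%.
With weight = n_sampled/n_responded per class, the weighted class total is n_sampled:
  app: 60 × 56 = 3360
  mobile: 320 × 73 = 23,360
  mail: 320 × 40 = 12,800
  landline: 340 × 66 = 22,440
  web: 200 × 64 = 12,800
Adjusted estimate = 74,760 / 1,240 = 60.2903 → 60.3.

60.3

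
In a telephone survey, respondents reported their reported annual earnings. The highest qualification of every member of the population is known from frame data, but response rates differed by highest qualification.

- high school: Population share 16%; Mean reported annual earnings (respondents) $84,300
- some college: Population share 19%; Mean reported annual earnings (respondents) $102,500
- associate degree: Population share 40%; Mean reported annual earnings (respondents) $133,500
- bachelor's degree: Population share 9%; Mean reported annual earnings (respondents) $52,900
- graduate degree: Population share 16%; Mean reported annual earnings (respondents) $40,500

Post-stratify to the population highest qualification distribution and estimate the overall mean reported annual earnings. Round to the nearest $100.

$97,600

Reweight to the known highest qualification distribution:
  high school: 0.16 × 84,300 = 13,488
  some college: 0.19 × 102,500 = 19,475
  associate degree: 0.4 × 133,500 = 53,400
  bachelor's degree: 0.09 × 52,900 = 4761
  graduate degree: 0.16 × 40,500 = 6480
Post-stratified estimate = 97,604 → $97,600.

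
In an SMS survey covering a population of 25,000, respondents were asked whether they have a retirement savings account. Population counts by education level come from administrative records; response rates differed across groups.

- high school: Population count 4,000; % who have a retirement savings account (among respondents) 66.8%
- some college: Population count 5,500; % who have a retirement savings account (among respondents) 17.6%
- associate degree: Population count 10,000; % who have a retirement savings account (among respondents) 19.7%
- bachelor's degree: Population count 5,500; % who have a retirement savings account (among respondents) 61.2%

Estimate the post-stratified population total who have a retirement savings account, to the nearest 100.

9,000

Each cell contributes its population count × the respondent rate:
  high school: 4,000 × 66.8% = 2672
  some college: 5,500 × 17.6% = 968
  associate degree: 10,000 × 19.7% = 1970
  bachelor's degree: 5,500 × 61.2% = 3366
Estimated total = 8976 → 9,000.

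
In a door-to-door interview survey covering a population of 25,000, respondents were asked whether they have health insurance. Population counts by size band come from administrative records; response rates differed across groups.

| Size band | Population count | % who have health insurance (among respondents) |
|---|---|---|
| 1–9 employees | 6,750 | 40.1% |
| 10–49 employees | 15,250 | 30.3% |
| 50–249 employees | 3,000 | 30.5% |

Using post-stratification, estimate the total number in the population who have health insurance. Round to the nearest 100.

Estimated count per cell = population count × respondent percentage:
  1–9 employees: 6,750 × 40.1% = 2706.75
  10–49 employees: 15,250 × 30.3% = 4620.75
  50–249 employees: 3,000 × 30.5% = 915
Estimated total = 8242.5 → 8,200.

8,200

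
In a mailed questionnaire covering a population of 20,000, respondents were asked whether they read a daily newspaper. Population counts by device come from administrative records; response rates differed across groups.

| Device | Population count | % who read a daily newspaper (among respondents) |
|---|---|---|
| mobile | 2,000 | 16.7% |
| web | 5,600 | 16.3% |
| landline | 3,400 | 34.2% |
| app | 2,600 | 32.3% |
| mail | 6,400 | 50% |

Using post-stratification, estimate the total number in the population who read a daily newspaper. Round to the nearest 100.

6,400

Estimated count per cell = population count × respondent percentage:
  mobile: 2,000 × 16.7% = 334
  web: 5,600 × 16.3% = 912.8
  landline: 3,400 × 34.2% = 1162.8
  app: 2,600 × 32.3% = 839.8
  mail: 6,400 × 50% = 3200
Estimated total = 6449.4 → 6,400.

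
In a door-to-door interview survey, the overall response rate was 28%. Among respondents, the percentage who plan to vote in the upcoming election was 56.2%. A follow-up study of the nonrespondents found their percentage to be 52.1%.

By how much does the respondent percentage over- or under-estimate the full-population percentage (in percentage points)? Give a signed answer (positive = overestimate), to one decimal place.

+3.0 percentage points

Nonresponse fraction = 1 − 0.28 = 0.72.
Bias = (nonresponse fraction) × (respondent percentage − nonrespondent percentage)
     = 0.72 × (56.2 − 52.1) = 0.72 × 4.1 = 2.952.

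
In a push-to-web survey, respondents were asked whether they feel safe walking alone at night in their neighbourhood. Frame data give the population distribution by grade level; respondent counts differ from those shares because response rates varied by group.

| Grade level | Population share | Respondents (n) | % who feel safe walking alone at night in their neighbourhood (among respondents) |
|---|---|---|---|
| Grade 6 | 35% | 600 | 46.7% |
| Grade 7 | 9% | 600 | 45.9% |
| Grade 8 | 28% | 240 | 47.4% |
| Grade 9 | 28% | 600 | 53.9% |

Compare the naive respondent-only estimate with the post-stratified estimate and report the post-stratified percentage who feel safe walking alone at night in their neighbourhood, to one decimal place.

Without adjustment, the pooled respondent share is:
  (600/2040)×46.7 + (600/2040)×45.9 + (240/2040)×47.4 + (600/2040)×53.9 = 48.6647%
Post-stratified estimate weights by population shares:
  0.35×46.7 + 0.09×45.9 + 0.28×47.4 + 0.28×53.9 = 48.84%

48.8%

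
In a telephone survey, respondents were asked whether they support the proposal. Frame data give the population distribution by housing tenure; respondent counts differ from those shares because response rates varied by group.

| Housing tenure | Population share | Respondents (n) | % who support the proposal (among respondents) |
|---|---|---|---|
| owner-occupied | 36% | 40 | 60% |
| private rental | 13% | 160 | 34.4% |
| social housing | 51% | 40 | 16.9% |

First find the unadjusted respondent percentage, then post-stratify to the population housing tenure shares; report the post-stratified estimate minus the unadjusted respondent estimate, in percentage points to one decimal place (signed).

Without adjustment, the pooled respondent share is:
  (40/240)×60 + (160/240)×34.4 + (40/240)×16.9 = 35.75%
Post-stratified estimate weights by population shares:
  0.36×60 + 0.13×34.4 + 0.51×16.9 = 34.691%
Difference = 34.691 − 35.75 = -1.059 pp.

-1.1 percentage points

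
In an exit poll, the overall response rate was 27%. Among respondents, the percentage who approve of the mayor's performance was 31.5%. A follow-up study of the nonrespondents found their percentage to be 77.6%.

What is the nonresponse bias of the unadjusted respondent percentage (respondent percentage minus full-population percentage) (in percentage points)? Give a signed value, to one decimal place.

-33.7 percentage points

Nonresponse fraction = 1 − 0.27 = 0.73.
Bias = (nonresponse fraction) × (respondent percentage − nonrespondent percentage)
     = 0.73 × (31.5 − 77.6) = 0.73 × -46.1 = -33.653.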